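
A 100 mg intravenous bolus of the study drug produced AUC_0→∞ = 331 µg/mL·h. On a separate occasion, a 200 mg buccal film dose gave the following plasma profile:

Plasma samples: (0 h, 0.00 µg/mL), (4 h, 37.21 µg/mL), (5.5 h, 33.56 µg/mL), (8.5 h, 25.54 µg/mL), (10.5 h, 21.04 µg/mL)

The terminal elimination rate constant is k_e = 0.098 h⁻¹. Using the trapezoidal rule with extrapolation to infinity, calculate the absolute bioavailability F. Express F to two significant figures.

F = 0.72

Trapezoidal AUC_0→10.5 (buccal film):
  [0→4]: (0.00+37.21)/2 × 4 = 74.42
  [4→5.5]: (37.21+33.56)/2 × 1.5 = 53.0775
  [5.5→8.5]: (33.56+25.54)/2 × 3 = 88.65
  [8.5→10.5]: (25.54+21.04)/2 × 2 = 46.58
  Sum = 262.7275 µg/mL·h
Tail: C_last/k_e = 21.04/0.098 = 214.694
AUC_0→∞ (buccal film) = 262.7275 + 214.694 = 477.4215 µg/mL·h
F = (AUC_ev/D_ev)/(AUC_iv/D_iv) = (477.4215/200)/(331/100) = 2.3871075/3.31 = 0.7212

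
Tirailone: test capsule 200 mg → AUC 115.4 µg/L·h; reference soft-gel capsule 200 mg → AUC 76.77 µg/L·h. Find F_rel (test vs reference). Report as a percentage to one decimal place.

F_rel = (AUC_test/D_test) / (AUC_ref/D_ref)
      = (115.4/200) / (76.77/200)
      = 0.577 / 0.38385 = 1.5032 = 150.32%

F_rel = 150.3%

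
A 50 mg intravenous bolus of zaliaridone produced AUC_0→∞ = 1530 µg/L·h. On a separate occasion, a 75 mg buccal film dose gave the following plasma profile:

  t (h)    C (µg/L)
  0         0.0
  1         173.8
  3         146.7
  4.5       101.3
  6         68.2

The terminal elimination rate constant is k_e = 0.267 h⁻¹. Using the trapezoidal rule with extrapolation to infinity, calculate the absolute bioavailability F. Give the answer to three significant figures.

F = 0.425

Trapezoidal AUC_0→6 (buccal film):
  [0→1]: (0.0+173.8)/2 × 1 = 86.9
  [1→3]: (173.8+146.7)/2 × 2 = 320.5
  [3→4.5]: (146.7+101.3)/2 × 1.5 = 186.0
  [4.5→6]: (101.3+68.2)/2 × 1.5 = 127.125
  Sum = 720.525 µg/L·h
Tail: C_last/k_e = 68.2/0.267 = 255.431
AUC_0→∞ (buccal film) = 720.525 + 255.431 = 975.956 µg/L·h
F = (AUC_ev/D_ev)/(AUC_iv/D_iv) = (975.956/75)/(1530/50) = 13.0127/30.6 = 0.4253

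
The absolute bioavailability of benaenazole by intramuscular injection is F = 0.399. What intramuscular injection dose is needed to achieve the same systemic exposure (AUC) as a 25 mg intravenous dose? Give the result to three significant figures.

For equal systemic exposure: F × D_ev = D_iv
D_ev = D_iv / F = 25 / 0.399 = 62.6566 mg

D_intramuscular = 62.7 mg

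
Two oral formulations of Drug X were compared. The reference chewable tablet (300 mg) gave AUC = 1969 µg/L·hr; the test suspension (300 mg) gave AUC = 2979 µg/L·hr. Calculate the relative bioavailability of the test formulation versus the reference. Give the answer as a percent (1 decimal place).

F_rel = (AUC_test/D_test) / (AUC_ref/D_ref)
      = (2979/300) / (1969/300)
      = 9.93 / 6.56333 = 1.5130 = 151.30%

F_rel = 151.3%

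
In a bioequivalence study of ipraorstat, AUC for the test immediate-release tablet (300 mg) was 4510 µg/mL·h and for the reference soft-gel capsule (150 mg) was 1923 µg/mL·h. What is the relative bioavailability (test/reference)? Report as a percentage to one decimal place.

F_rel = 117.3%

F_rel = (AUC_test/D_test) / (AUC_ref/D_ref)
      = (4510/300) / (1923/150)
      = 15.0333 / 12.82 = 1.1726 = 117.26%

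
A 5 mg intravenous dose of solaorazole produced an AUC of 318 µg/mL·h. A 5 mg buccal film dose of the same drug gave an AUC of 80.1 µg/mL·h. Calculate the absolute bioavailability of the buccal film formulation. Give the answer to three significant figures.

F = 0.252

F = (AUC_ev / D_ev) / (AUC_iv / D_iv)
  = (80.1/5) / (318/5)
  = 16.02 / 63.6 = 0.2519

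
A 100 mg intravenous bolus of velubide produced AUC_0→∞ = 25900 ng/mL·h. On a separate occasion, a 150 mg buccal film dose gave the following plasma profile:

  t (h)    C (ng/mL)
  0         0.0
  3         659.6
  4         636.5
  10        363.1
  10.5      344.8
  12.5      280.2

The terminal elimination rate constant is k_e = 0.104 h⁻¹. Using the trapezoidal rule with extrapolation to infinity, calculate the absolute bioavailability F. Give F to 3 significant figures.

F = 0.209

Trapezoidal AUC_0→12.5 (buccal film):
  [0→3]: (0.0+659.6)/2 × 3 = 989.4
  [3→4]: (659.6+636.5)/2 × 1 = 648.05
  [4→10]: (636.5+363.1)/2 × 6 = 2998.8
  [10→10.5]: (363.1+344.8)/2 × 0.5 = 176.975
  [10.5→12.5]: (344.8+280.2)/2 × 2 = 625.0
  Sum = 5438.225 ng/mL·h
Tail: C_last/k_e = 280.2/0.104 = 2694.231
AUC_0→∞ (buccal film) = 5438.225 + 2694.231 = 8132.456 ng/mL·h
F = (AUC_ev/D_ev)/(AUC_iv/D_iv) = (8132.456/150)/(25900/100) = 54.2164/259 = 0.2093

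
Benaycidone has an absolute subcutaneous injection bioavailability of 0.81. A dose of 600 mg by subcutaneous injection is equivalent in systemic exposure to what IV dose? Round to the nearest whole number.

Systemic exposure from an extravascular dose = F × D_ev, so the equivalent IV dose is F × D_ev.
D_iv = F × D_ev = 0.81 × 600 = 486 mg

D_iv = 486 mg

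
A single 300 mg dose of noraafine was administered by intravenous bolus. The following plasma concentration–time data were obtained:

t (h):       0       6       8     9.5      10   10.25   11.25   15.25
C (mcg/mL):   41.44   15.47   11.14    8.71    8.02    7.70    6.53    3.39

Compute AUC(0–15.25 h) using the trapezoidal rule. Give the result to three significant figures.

AUC = 245 mcg/mL·h

Trapezoidal AUC_0→15.25:
  [0→6]: (41.44+15.47)/2 × 6 = 170.73
  [6→8]: (15.47+11.14)/2 × 2 = 26.61
  [8→9.5]: (11.14+8.71)/2 × 1.5 = 14.8875
  [9.5→10]: (8.71+8.02)/2 × 0.5 = 4.1825
  [10→10.25]: (8.02+7.70)/2 × 0.25 = 1.965
  [10.25→11.25]: (7.70+6.53)/2 × 1 = 7.115
  [11.25→15.25]: (6.53+3.39)/2 × 4 = 19.84
  Sum = 245.33 mcg/mL·h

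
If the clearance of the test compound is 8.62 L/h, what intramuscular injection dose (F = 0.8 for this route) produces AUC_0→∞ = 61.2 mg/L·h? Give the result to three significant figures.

Dose = CL × AUC_0→∞ / F
     = 8.62 × 61.2 / 0.8 = 659.43 mg

Dose = 659 mg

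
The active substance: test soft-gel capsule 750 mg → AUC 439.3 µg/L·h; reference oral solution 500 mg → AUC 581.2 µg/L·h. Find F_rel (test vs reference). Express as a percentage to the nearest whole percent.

F_rel = (AUC_test/D_test) / (AUC_ref/D_ref)
      = (439.3/750) / (581.2/500)
      = 0.585733 / 1.1624 = 0.5039 = 50.39%

F_rel = 50%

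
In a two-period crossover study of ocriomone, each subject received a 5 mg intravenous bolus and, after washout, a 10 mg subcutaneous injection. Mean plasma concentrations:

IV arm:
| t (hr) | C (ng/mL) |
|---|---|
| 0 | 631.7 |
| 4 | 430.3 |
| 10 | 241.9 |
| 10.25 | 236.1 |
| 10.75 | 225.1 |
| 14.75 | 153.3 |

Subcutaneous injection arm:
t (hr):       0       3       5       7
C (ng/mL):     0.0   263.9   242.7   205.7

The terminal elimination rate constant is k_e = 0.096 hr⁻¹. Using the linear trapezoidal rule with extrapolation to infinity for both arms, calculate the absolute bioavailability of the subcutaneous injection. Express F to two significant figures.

F = 0.26

Trapezoidal AUC_0→14.75 (IV):
  [0→4]: (631.7+430.3)/2 × 4 = 2124.0
  [4→10]: (430.3+241.9)/2 × 6 = 2016.6
  [10→10.25]: (241.9+236.1)/2 × 0.25 = 59.75
  [10.25→10.75]: (236.1+225.1)/2 × 0.5 = 115.3
  [10.75→14.75]: (225.1+153.3)/2 × 4 = 756.8
  Sum = 5072.45 ng/mL·hr
IV tail: 153.3/0.096 = 1596.875; AUC_iv,0→∞ = 5072.45 + 1596.875 = 6669.325 ng/mL·hr
Trapezoidal AUC_0→7 (subcutaneous injection):
  [0→3]: (0.0+263.9)/2 × 3 = 395.85
  [3→5]: (263.9+242.7)/2 × 2 = 506.6
  [5→7]: (242.7+205.7)/2 × 2 = 448.4
  Sum = 1350.85 ng/mL·hr
subcutaneous injection tail: 205.7/0.096 = 2142.708; AUC_ev,0→∞ = 1350.85 + 2142.708 = 3493.558 ng/mL·hr
F = (AUC_ev/D_ev)/(AUC_iv/D_iv) = (3493.558/10)/(6669.325/5) = 349.3558/1333.865 = 0.2619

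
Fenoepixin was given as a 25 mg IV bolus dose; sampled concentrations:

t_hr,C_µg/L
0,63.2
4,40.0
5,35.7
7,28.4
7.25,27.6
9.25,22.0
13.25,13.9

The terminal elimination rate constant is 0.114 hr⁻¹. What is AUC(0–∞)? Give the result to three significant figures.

AUC = 559 µg/L·hr

Trapezoidal AUC_0→13.25:
  [0→4]: (63.2+40.0)/2 × 4 = 206.4
  [4→5]: (40.0+35.7)/2 × 1 = 37.85
  [5→7]: (35.7+28.4)/2 × 2 = 64.1
  [7→7.25]: (28.4+27.6)/2 × 0.25 = 7.0
  [7.25→9.25]: (27.6+22.0)/2 × 2 = 49.6
  [9.25→13.25]: (22.0+13.9)/2 × 4 = 71.8
  Sum = 436.75 µg/L·hr
Extrapolated tail: C_last / k_e = 13.9 / 0.114 = 121.930
AUC_0→∞ = 436.75 + 121.930 = 558.68 µg/L·hr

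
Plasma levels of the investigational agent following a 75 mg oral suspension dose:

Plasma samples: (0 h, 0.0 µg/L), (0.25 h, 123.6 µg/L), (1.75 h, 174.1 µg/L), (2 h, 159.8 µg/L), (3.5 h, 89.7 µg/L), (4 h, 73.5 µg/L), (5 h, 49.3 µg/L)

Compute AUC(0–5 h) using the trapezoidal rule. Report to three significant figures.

AUC = 570 µg/L·h

Trapezoidal AUC_0→5:
  [0→0.25]: (0.0+123.6)/2 × 0.25 = 15.45
  [0.25→1.75]: (123.6+174.1)/2 × 1.5 = 223.275
  [1.75→2]: (174.1+159.8)/2 × 0.25 = 41.7375
  [2→3.5]: (159.8+89.7)/2 × 1.5 = 187.125
  [3.5→4]: (89.7+73.5)/2 × 0.5 = 40.8
  [4→5]: (73.5+49.3)/2 × 1 = 61.4
  Sum = 569.7875 µg/L·h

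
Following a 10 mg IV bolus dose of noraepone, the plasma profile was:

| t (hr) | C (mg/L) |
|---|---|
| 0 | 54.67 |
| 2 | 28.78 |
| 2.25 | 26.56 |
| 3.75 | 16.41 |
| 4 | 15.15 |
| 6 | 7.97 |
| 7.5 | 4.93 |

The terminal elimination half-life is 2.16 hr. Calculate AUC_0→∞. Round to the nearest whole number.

AUC = 175 mg/L·hr

Trapezoidal AUC_0→7.5:
  [0→2]: (54.67+28.78)/2 × 2 = 83.45
  [2→2.25]: (28.78+26.56)/2 × 0.25 = 6.9175
  [2.25→3.75]: (26.56+16.41)/2 × 1.5 = 32.2275
  [3.75→4]: (16.41+15.15)/2 × 0.25 = 3.945
  [4→6]: (15.15+7.97)/2 × 2 = 23.12
  [6→7.5]: (7.97+4.93)/2 × 1.5 = 9.675
  Sum = 159.335 mg/L·hr
k_e = ln2 / t½ = 0.693147 / 2.16 = 0.3209 hr^-1
Extrapolated tail: C_last / k_e = 4.93 / 0.3209 = 15.363
AUC_0→∞ = 159.335 + 15.363 = 174.698 mg/L·hr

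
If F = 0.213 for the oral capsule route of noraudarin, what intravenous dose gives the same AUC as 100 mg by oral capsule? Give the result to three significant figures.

D_iv = 21.3 mg

Systemic exposure from an extravascular dose = F × D_ev, so the equivalent IV dose is F × D_ev.
D_iv = F × D_ev = 0.213 × 100 = 21.3 mg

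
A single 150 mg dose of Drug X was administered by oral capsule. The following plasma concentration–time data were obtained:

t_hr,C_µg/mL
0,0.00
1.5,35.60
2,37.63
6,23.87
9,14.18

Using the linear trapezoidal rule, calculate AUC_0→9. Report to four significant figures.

Trapezoidal AUC_0→9:
  [0→1.5]: (0.00+35.60)/2 × 1.5 = 26.7
  [1.5→2]: (35.60+37.63)/2 × 0.5 = 18.3075
  [2→6]: (37.63+23.87)/2 × 4 = 123.0
  [6→9]: (23.87+14.18)/2 × 3 = 57.075
  Sum = 225.0825 µg/mL·hr

AUC = 225.1 µg/mL·hr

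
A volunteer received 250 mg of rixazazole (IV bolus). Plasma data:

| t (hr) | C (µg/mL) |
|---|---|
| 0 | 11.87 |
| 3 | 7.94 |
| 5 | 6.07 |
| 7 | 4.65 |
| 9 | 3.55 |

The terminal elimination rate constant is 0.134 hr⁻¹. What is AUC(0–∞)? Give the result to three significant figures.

AUC = 89.1 µg/mL·hr

Trapezoidal AUC_0→9:
  [0→3]: (11.87+7.94)/2 × 3 = 29.715
  [3→5]: (7.94+6.07)/2 × 2 = 14.01
  [5→7]: (6.07+4.65)/2 × 2 = 10.72
  [7→9]: (4.65+3.55)/2 × 2 = 8.2
  Sum = 62.645 µg/mL·hr
Extrapolated tail: C_last / k_e = 3.55 / 0.134 = 26.493
AUC_0→∞ = 62.645 + 26.493 = 89.138 µg/mL·hr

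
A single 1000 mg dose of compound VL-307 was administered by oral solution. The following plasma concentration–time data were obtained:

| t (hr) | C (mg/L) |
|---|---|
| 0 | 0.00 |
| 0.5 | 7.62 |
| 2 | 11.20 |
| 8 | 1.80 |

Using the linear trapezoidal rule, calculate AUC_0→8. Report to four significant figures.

Trapezoidal AUC_0→8:
  [0→0.5]: (0.00+7.62)/2 × 0.5 = 1.905
  [0.5→2]: (7.62+11.20)/2 × 1.5 = 14.115
  [2→8]: (11.20+1.80)/2 × 6 = 39.0
  Sum = 55.02 mg/L·hr

AUC = 55.02 mg/L·hr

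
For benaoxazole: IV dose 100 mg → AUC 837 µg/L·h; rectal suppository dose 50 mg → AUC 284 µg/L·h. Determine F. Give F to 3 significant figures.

F = (AUC_ev / D_ev) / (AUC_iv / D_iv)
  = (284/50) / (837/100)
  = 5.68 / 8.37 = 0.6786

F = 0.679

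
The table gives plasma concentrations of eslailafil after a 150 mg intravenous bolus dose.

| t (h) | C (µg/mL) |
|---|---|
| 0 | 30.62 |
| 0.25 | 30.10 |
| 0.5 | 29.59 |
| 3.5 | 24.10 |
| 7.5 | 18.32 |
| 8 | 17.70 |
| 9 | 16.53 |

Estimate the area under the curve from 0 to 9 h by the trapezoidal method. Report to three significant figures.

AUC = 207 µg/mL·h

Trapezoidal AUC_0→9:
  [0→0.25]: (30.62+30.10)/2 × 0.25 = 7.59
  [0.25→0.5]: (30.10+29.59)/2 × 0.25 = 7.46125
  [0.5→3.5]: (29.59+24.10)/2 × 3 = 80.535
  [3.5→7.5]: (24.10+18.32)/2 × 4 = 84.84
  [7.5→8]: (18.32+17.70)/2 × 0.5 = 9.005
  [8→9]: (17.70+16.53)/2 × 1 = 17.115
  Sum = 206.54625 µg/mL·h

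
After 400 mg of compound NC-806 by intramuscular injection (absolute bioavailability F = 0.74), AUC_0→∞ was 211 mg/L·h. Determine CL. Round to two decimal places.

CL = F × Dose / AUC_0→∞
   = 0.74 × 400 / 211 = 1.40284 L/h

CL = 1.40 L/h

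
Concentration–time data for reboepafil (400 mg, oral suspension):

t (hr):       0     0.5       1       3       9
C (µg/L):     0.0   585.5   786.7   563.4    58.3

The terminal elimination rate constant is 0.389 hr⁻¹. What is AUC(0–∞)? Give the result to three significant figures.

Trapezoidal AUC_0→9:
  [0→0.5]: (0.0+585.5)/2 × 0.5 = 146.375
  [0.5→1]: (585.5+786.7)/2 × 0.5 = 343.05
  [1→3]: (786.7+563.4)/2 × 2 = 1350.1
  [3→9]: (563.4+58.3)/2 × 6 = 1865.1
  Sum = 3704.625 µg/L·hr
Extrapolated tail: C_last / k_e = 58.3 / 0.389 = 149.871
AUC_0→∞ = 3704.625 + 149.871 = 3854.496 µg/L·hr

AUC = 3850 µg/L·hr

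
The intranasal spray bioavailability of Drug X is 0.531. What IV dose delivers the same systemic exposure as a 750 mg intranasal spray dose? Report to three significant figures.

D_iv = 398 mg

Systemic exposure from an extravascular dose = F × D_ev, so the equivalent IV dose is F × D_ev.
D_iv = F × D_ev = 0.531 × 750 = 398.25 mg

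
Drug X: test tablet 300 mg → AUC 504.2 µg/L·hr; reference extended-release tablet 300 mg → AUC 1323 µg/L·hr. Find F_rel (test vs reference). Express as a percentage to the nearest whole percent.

F_rel = 38%

F_rel = (AUC_test/D_test) / (AUC_ref/D_ref)
      = (504.2/300) / (1323/300)
      = 1.68067 / 4.41 = 0.3811 = 38.11%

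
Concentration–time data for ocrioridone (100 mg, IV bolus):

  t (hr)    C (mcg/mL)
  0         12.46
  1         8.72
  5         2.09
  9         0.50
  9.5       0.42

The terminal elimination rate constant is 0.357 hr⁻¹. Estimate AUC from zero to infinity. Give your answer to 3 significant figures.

Trapezoidal AUC_0→9.5:
  [0→1]: (12.46+8.72)/2 × 1 = 10.59
  [1→5]: (8.72+2.09)/2 × 4 = 21.62
  [5→9]: (2.09+0.50)/2 × 4 = 5.18
  [9→9.5]: (0.50+0.42)/2 × 0.5 = 0.23
  Sum = 37.62 mcg/mL·hr
Extrapolated tail: C_last / k_e = 0.42 / 0.357 = 1.176
AUC_0→∞ = 37.62 + 1.176 = 38.796 mcg/mL·hr

AUC = 38.8 mcg/mL·hr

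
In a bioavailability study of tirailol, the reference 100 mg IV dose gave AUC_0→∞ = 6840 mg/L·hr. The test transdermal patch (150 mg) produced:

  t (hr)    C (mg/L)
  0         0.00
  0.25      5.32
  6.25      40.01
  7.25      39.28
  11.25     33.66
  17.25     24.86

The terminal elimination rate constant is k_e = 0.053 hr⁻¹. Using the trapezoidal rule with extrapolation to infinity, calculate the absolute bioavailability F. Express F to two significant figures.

F = 0.094

Trapezoidal AUC_0→17.25 (transdermal patch):
  [0→0.25]: (0.00+5.32)/2 × 0.25 = 0.665
  [0.25→6.25]: (5.32+40.01)/2 × 6 = 135.99
  [6.25→7.25]: (40.01+39.28)/2 × 1 = 39.645
  [7.25→11.25]: (39.28+33.66)/2 × 4 = 145.88
  [11.25→17.25]: (33.66+24.86)/2 × 6 = 175.56
  Sum = 497.74 mg/L·hr
Tail: C_last/k_e = 24.86/0.053 = 469.057
AUC_0→∞ (transdermal patch) = 497.74 + 469.057 = 966.797 mg/L·hr
F = (AUC_ev/D_ev)/(AUC_iv/D_iv) = (966.797/150)/(6840/100) = 6.44531/68.4 = 0.0942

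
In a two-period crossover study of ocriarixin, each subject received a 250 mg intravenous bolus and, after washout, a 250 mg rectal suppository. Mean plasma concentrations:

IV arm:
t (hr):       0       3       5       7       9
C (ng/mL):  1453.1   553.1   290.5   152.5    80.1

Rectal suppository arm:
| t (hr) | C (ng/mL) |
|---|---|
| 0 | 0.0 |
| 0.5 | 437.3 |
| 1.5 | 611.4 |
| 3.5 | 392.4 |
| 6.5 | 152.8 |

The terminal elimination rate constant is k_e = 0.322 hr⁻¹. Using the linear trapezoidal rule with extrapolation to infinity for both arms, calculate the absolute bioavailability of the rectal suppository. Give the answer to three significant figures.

Trapezoidal AUC_0→9 (IV):
  [0→3]: (1453.1+553.1)/2 × 3 = 3009.3
  [3→5]: (553.1+290.5)/2 × 2 = 843.6
  [5→7]: (290.5+152.5)/2 × 2 = 443.0
  [7→9]: (152.5+80.1)/2 × 2 = 232.6
  Sum = 4528.5 ng/mL·hr
IV tail: 80.1/0.322 = 248.758; AUC_iv,0→∞ = 4528.5 + 248.758 = 4777.258 ng/mL·hr
Trapezoidal AUC_0→6.5 (rectal suppository):
  [0→0.5]: (0.0+437.3)/2 × 0.5 = 109.325
  [0.5→1.5]: (437.3+611.4)/2 × 1 = 524.35
  [1.5→3.5]: (611.4+392.4)/2 × 2 = 1003.8
  [3.5→6.5]: (392.4+152.8)/2 × 3 = 817.8
  Sum = 2455.275 ng/mL·hr
rectal suppository tail: 152.8/0.322 = 474.534; AUC_ev,0→∞ = 2455.275 + 474.534 = 2929.809 ng/mL·hr
F = (AUC_ev/D_ev)/(AUC_iv/D_iv) = (2929.809/250)/(4777.258/250) = 11.719236/19.109032 = 0.6133

F = 0.613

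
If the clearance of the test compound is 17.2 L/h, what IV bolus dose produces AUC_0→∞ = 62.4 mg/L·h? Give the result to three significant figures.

Dose_iv = CL × AUC_0→∞
     = 17.2 × 62.4 = 1073.28 mg

Dose = 1070 mg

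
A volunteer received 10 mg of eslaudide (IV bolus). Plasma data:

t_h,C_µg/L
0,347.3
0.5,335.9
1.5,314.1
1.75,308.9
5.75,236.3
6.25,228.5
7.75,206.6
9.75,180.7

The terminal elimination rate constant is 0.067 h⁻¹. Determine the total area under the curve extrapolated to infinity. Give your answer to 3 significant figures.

AUC = 5190 µg/L·h

Trapezoidal AUC_0→9.75:
  [0→0.5]: (347.3+335.9)/2 × 0.5 = 170.8
  [0.5→1.5]: (335.9+314.1)/2 × 1 = 325.0
  [1.5→1.75]: (314.1+308.9)/2 × 0.25 = 77.875
  [1.75→5.75]: (308.9+236.3)/2 × 4 = 1090.4
  [5.75→6.25]: (236.3+228.5)/2 × 0.5 = 116.2
  [6.25→7.75]: (228.5+206.6)/2 × 1.5 = 326.325
  [7.75→9.75]: (206.6+180.7)/2 × 2 = 387.3
  Sum = 2493.9 µg/L·h
Extrapolated tail: C_last / k_e = 180.7 / 0.067 = 2697.015
AUC_0→∞ = 2493.9 + 2697.015 = 5190.915 µg/L·h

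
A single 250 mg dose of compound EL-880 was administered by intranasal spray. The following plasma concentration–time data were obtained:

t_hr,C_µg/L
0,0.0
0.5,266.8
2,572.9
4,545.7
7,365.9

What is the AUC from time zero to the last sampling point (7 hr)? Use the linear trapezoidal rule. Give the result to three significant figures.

Trapezoidal AUC_0→7:
  [0→0.5]: (0.0+266.8)/2 × 0.5 = 66.7
  [0.5→2]: (266.8+572.9)/2 × 1.5 = 629.775
  [2→4]: (572.9+545.7)/2 × 2 = 1118.6
  [4→7]: (545.7+365.9)/2 × 3 = 1367.4
  Sum = 3182.475 µg/L·hr

AUC = 3180 µg/L·hr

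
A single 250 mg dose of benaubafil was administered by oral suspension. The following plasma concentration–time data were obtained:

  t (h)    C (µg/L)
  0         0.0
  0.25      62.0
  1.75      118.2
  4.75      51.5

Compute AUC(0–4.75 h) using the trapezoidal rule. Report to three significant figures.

Trapezoidal AUC_0→4.75:
  [0→0.25]: (0.0+62.0)/2 × 0.25 = 7.75
  [0.25→1.75]: (62.0+118.2)/2 × 1.5 = 135.15
  [1.75→4.75]: (118.2+51.5)/2 × 3 = 254.55
  Sum = 397.45 µg/L·h

AUC = 397 µg/L·h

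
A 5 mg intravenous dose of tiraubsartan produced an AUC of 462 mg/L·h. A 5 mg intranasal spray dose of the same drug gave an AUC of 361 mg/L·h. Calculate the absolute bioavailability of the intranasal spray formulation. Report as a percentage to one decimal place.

F = (AUC_ev / D_ev) / (AUC_iv / D_iv)
  = (361/5) / (462/5)
  = 72.2 / 92.4 = 0.7814
  = 78.14%

F = 78.1%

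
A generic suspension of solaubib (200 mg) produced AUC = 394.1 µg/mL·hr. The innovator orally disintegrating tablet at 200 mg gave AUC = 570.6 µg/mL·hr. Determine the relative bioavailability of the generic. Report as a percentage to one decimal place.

F_rel = 69.1%

F_rel = (AUC_test/D_test) / (AUC_ref/D_ref)
      = (394.1/200) / (570.6/200)
      = 1.9705 / 2.853 = 0.6907 = 69.07%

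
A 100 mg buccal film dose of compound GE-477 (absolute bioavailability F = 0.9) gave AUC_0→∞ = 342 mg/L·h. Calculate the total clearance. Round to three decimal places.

CL = 0.263 L/h

CL = F × Dose / AUC_0→∞
   = 0.9 × 100 / 342 = 0.263158 L/h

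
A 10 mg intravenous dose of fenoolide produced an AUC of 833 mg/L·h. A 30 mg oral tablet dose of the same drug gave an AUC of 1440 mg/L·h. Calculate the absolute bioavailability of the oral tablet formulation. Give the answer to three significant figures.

F = (AUC_ev / D_ev) / (AUC_iv / D_iv)
  = (1440/30) / (833/10)
  = 48 / 83.3 = 0.5762

F = 0.576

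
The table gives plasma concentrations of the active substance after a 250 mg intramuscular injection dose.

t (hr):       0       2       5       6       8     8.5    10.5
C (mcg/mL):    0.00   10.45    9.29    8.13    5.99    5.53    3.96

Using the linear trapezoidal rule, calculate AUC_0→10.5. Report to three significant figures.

AUC = 75.3 mcg/mL·hr

Trapezoidal AUC_0→10.5:
  [0→2]: (0.00+10.45)/2 × 2 = 10.45
  [2→5]: (10.45+9.29)/2 × 3 = 29.61
  [5→6]: (9.29+8.13)/2 × 1 = 8.71
  [6→8]: (8.13+5.99)/2 × 2 = 14.12
  [8→8.5]: (5.99+5.53)/2 × 0.5 = 2.88
  [8.5→10.5]: (5.53+3.96)/2 × 2 = 9.49
  Sum = 75.26 mcg/mL·hr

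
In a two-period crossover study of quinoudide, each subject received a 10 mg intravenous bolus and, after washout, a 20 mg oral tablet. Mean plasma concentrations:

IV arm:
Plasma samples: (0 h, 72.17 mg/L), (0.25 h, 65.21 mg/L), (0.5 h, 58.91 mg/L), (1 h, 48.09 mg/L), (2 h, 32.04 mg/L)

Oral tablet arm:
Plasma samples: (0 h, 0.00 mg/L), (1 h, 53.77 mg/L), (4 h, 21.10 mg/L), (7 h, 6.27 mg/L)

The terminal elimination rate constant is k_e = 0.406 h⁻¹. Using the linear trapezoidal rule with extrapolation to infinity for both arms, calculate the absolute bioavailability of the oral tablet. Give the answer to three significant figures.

F = 0.548

Trapezoidal AUC_0→2 (IV):
  [0→0.25]: (72.17+65.21)/2 × 0.25 = 17.1725
  [0.25→0.5]: (65.21+58.91)/2 × 0.25 = 15.515
  [0.5→1]: (58.91+48.09)/2 × 0.5 = 26.75
  [1→2]: (48.09+32.04)/2 × 1 = 40.065
  Sum = 99.5025 mg/L·h
IV tail: 32.04/0.406 = 78.916; AUC_iv,0→∞ = 99.5025 + 78.916 = 178.4185 mg/L·h
Trapezoidal AUC_0→7 (oral tablet):
  [0→1]: (0.00+53.77)/2 × 1 = 26.885
  [1→4]: (53.77+21.10)/2 × 3 = 112.305
  [4→7]: (21.10+6.27)/2 × 3 = 41.055
  Sum = 180.245 mg/L·h
oral tablet tail: 6.27/0.406 = 15.443; AUC_ev,0→∞ = 180.245 + 15.443 = 195.688 mg/L·h
F = (AUC_ev/D_ev)/(AUC_iv/D_iv) = (195.688/20)/(178.4185/10) = 9.7844/17.84185 = 0.5484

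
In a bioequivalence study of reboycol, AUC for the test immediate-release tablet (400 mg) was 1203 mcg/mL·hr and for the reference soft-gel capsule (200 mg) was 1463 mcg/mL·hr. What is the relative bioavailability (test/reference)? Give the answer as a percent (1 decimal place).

F_rel = (AUC_test/D_test) / (AUC_ref/D_ref)
      = (1203/400) / (1463/200)
      = 3.0075 / 7.315 = 0.4111 = 41.11%

F_rel = 41.1%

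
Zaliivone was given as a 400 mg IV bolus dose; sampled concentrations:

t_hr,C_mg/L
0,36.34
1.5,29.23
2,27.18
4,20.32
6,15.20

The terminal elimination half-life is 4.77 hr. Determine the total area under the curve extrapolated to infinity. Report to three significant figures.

AUC = 251 mg/L·hr

Trapezoidal AUC_0→6:
  [0→1.5]: (36.34+29.23)/2 × 1.5 = 49.1775
  [1.5→2]: (29.23+27.18)/2 × 0.5 = 14.1025
  [2→4]: (27.18+20.32)/2 × 2 = 47.5
  [4→6]: (20.32+15.20)/2 × 2 = 35.52
  Sum = 146.3 mg/L·hr
k_e = ln2 / t½ = 0.693147 / 4.77 = 0.1453 hr^-1
Extrapolated tail: C_last / k_e = 15.20 / 0.1453 = 104.611
AUC_0→∞ = 146.3 + 104.611 = 250.911 mg/L·hr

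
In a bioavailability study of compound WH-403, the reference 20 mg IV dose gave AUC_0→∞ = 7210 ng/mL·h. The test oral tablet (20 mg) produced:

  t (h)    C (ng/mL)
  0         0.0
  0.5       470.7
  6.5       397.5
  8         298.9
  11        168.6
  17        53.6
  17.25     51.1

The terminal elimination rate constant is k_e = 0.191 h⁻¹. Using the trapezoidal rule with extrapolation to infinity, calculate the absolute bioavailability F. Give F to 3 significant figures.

Trapezoidal AUC_0→17.25 (oral tablet):
  [0→0.5]: (0.0+470.7)/2 × 0.5 = 117.675
  [0.5→6.5]: (470.7+397.5)/2 × 6 = 2604.6
  [6.5→8]: (397.5+298.9)/2 × 1.5 = 522.3
  [8→11]: (298.9+168.6)/2 × 3 = 701.25
  [11→17]: (168.6+53.6)/2 × 6 = 666.6
  [17→17.25]: (53.6+51.1)/2 × 0.25 = 13.0875
  Sum = 4625.5125 ng/mL·h
Tail: C_last/k_e = 51.1/0.191 = 267.539
AUC_0→∞ (oral tablet) = 4625.5125 + 267.539 = 4893.0515 ng/mL·h
F = (AUC_ev/D_ev)/(AUC_iv/D_iv) = (4893.0515/20)/(7210/20) = 244.653/360.5 = 0.6786

F = 0.679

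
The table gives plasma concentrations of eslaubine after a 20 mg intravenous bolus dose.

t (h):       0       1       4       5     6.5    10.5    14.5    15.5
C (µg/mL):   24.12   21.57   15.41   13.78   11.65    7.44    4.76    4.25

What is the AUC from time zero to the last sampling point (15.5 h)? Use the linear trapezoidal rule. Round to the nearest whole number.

AUC = 179 µg/mL·h

Trapezoidal AUC_0→15.5:
  [0→1]: (24.12+21.57)/2 × 1 = 22.845
  [1→4]: (21.57+15.41)/2 × 3 = 55.47
  [4→5]: (15.41+13.78)/2 × 1 = 14.595
  [5→6.5]: (13.78+11.65)/2 × 1.5 = 19.0725
  [6.5→10.5]: (11.65+7.44)/2 × 4 = 38.18
  [10.5→14.5]: (7.44+4.76)/2 × 4 = 24.4
  [14.5→15.5]: (4.76+4.25)/2 × 1 = 4.505
  Sum = 179.0675 µg/mL·h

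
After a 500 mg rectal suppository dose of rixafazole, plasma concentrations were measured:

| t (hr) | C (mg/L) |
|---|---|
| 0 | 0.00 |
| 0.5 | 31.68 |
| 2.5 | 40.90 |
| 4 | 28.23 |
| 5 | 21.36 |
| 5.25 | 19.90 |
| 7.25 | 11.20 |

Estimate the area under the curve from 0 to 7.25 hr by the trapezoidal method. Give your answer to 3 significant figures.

AUC = 193 mg/L·hr

Trapezoidal AUC_0→7.25:
  [0→0.5]: (0.00+31.68)/2 × 0.5 = 7.92
  [0.5→2.5]: (31.68+40.90)/2 × 2 = 72.58
  [2.5→4]: (40.90+28.23)/2 × 1.5 = 51.8475
  [4→5]: (28.23+21.36)/2 × 1 = 24.795
  [5→5.25]: (21.36+19.90)/2 × 0.25 = 5.1575
  [5.25→7.25]: (19.90+11.20)/2 × 2 = 31.1
  Sum = 193.4 mg/L·hr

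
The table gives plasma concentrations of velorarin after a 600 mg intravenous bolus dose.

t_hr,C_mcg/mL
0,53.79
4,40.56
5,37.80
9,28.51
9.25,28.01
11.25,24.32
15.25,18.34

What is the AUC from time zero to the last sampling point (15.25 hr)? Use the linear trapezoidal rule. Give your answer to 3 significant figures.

Trapezoidal AUC_0→15.25:
  [0→4]: (53.79+40.56)/2 × 4 = 188.7
  [4→5]: (40.56+37.80)/2 × 1 = 39.18
  [5→9]: (37.80+28.51)/2 × 4 = 132.62
  [9→9.25]: (28.51+28.01)/2 × 0.25 = 7.065
  [9.25→11.25]: (28.01+24.32)/2 × 2 = 52.33
  [11.25→15.25]: (24.32+18.34)/2 × 4 = 85.32
  Sum = 505.215 mcg/mL·hr

AUC = 505 mcg/mL·hr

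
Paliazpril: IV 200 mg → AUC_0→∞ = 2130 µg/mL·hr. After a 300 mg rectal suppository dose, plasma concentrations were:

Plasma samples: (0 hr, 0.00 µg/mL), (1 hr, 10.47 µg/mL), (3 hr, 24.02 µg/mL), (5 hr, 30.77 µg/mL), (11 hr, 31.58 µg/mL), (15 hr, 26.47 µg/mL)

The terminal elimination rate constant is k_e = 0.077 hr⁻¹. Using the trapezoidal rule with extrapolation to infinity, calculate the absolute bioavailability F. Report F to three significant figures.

Trapezoidal AUC_0→15 (rectal suppository):
  [0→1]: (0.00+10.47)/2 × 1 = 5.235
  [1→3]: (10.47+24.02)/2 × 2 = 34.49
  [3→5]: (24.02+30.77)/2 × 2 = 54.79
  [5→11]: (30.77+31.58)/2 × 6 = 187.05
  [11→15]: (31.58+26.47)/2 × 4 = 116.1
  Sum = 397.665 µg/mL·hr
Tail: C_last/k_e = 26.47/0.077 = 343.766
AUC_0→∞ (rectal suppository) = 397.665 + 343.766 = 741.431 µg/mL·hr
F = (AUC_ev/D_ev)/(AUC_iv/D_iv) = (741.431/300)/(2130/200) = 2.47144/10.65 = 0.2321

F = 0.232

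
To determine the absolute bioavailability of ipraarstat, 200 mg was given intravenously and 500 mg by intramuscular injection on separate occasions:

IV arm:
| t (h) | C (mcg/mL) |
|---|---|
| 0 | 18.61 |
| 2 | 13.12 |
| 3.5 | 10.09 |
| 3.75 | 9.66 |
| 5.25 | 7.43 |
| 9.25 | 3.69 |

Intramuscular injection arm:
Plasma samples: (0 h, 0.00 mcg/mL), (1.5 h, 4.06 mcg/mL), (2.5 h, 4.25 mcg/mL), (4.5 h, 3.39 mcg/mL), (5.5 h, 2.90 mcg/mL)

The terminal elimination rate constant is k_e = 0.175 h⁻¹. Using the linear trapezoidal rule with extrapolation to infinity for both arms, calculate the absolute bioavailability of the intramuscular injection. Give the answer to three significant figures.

F = 0.128

Trapezoidal AUC_0→9.25 (IV):
  [0→2]: (18.61+13.12)/2 × 2 = 31.73
  [2→3.5]: (13.12+10.09)/2 × 1.5 = 17.4075
  [3.5→3.75]: (10.09+9.66)/2 × 0.25 = 2.46875
  [3.75→5.25]: (9.66+7.43)/2 × 1.5 = 12.8175
  [5.25→9.25]: (7.43+3.69)/2 × 4 = 22.24
  Sum = 86.66375 mcg/mL·h
IV tail: 3.69/0.175 = 21.086; AUC_iv,0→∞ = 86.66375 + 21.086 = 107.74975 mcg/mL·h
Trapezoidal AUC_0→5.5 (intramuscular injection):
  [0→1.5]: (0.00+4.06)/2 × 1.5 = 3.045
  [1.5→2.5]: (4.06+4.25)/2 × 1 = 4.155
  [2.5→4.5]: (4.25+3.39)/2 × 2 = 7.64
  [4.5→5.5]: (3.39+2.90)/2 × 1 = 3.145
  Sum = 17.985 mcg/mL·h
intramuscular injection tail: 2.90/0.175 = 16.571; AUC_ev,0→∞ = 17.985 + 16.571 = 34.556 mcg/mL·h
F = (AUC_ev/D_ev)/(AUC_iv/D_iv) = (34.556/500)/(107.74975/200) = 0.069112/0.53874875 = 0.1283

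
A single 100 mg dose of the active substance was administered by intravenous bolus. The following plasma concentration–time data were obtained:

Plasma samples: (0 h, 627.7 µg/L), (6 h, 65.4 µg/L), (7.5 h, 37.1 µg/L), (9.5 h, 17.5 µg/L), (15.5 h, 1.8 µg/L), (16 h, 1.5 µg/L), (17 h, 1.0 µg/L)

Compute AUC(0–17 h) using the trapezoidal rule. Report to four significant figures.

AUC = 2271 µg/L·h

Trapezoidal AUC_0→17:
  [0→6]: (627.7+65.4)/2 × 6 = 2079.3
  [6→7.5]: (65.4+37.1)/2 × 1.5 = 76.875
  [7.5→9.5]: (37.1+17.5)/2 × 2 = 54.6
  [9.5→15.5]: (17.5+1.8)/2 × 6 = 57.9
  [15.5→16]: (1.8+1.5)/2 × 0.5 = 0.825
  [16→17]: (1.5+1.0)/2 × 1 = 1.25
  Sum = 2270.75 µg/L·h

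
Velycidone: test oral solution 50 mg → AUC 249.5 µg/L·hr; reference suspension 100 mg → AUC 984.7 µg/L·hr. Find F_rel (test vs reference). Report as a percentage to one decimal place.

F_rel = 50.7%

F_rel = (AUC_test/D_test) / (AUC_ref/D_ref)
      = (249.5/50) / (984.7/100)
      = 4.99 / 9.847 = 0.5068 = 50.68%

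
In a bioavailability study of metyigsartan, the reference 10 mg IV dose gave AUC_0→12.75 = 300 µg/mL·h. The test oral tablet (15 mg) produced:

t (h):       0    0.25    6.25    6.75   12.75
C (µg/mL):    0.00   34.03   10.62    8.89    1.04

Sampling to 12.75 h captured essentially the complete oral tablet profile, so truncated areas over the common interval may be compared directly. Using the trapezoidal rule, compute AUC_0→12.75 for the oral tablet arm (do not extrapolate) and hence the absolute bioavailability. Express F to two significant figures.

F = 0.38

Trapezoidal AUC_0→12.75 (oral tablet):
  [0→0.25]: (0.00+34.03)/2 × 0.25 = 4.25375
  [0.25→6.25]: (34.03+10.62)/2 × 6 = 133.95
  [6.25→6.75]: (10.62+8.89)/2 × 0.5 = 4.8775
  [6.75→12.75]: (8.89+1.04)/2 × 6 = 29.79
  Sum = 172.87125 µg/mL·h
F = (AUC_ev/D_ev)/(AUC_iv/D_iv) = (172.87125/15)/(300/10) = 11.52475/30 = 0.3842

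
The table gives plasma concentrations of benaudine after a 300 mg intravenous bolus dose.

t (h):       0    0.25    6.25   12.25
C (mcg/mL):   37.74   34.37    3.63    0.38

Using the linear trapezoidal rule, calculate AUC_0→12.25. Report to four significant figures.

AUC = 135.0 mcg/mL·h

Trapezoidal AUC_0→12.25:
  [0→0.25]: (37.74+34.37)/2 × 0.25 = 9.01375
  [0.25→6.25]: (34.37+3.63)/2 × 6 = 114.0
  [6.25→12.25]: (3.63+0.38)/2 × 6 = 12.03
  Sum = 135.04375 mcg/mL·h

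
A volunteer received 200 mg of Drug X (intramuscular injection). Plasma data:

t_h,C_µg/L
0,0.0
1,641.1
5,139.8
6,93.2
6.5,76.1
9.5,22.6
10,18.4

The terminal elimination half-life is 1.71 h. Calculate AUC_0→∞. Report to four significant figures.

AUC = 2245 µg/L·h

Trapezoidal AUC_0→10:
  [0→1]: (0.0+641.1)/2 × 1 = 320.55
  [1→5]: (641.1+139.8)/2 × 4 = 1561.8
  [5→6]: (139.8+93.2)/2 × 1 = 116.5
  [6→6.5]: (93.2+76.1)/2 × 0.5 = 42.325
  [6.5→9.5]: (76.1+22.6)/2 × 3 = 148.05
  [9.5→10]: (22.6+18.4)/2 × 0.5 = 10.25
  Sum = 2199.475 µg/L·h
k_e = ln2 / t½ = 0.693147 / 1.71 = 0.4053 h^-1
Extrapolated tail: C_last / k_e = 18.4 / 0.4053 = 45.398
AUC_0→∞ = 2199.475 + 45.398 = 2244.873 µg/L·h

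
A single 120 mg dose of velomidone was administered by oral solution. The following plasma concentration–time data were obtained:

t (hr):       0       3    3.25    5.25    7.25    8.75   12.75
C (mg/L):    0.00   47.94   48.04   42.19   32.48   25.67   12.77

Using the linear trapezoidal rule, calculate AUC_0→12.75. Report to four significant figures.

Trapezoidal AUC_0→12.75:
  [0→3]: (0.00+47.94)/2 × 3 = 71.91
  [3→3.25]: (47.94+48.04)/2 × 0.25 = 11.9975
  [3.25→5.25]: (48.04+42.19)/2 × 2 = 90.23
  [5.25→7.25]: (42.19+32.48)/2 × 2 = 74.67
  [7.25→8.75]: (32.48+25.67)/2 × 1.5 = 43.6125
  [8.75→12.75]: (25.67+12.77)/2 × 4 = 76.88
  Sum = 369.3 mg/L·hr

AUC = 369.3 mg/L·hr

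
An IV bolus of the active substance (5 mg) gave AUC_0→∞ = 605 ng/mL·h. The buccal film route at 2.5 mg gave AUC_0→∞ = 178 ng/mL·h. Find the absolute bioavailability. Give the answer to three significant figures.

F = (AUC_ev / D_ev) / (AUC_iv / D_iv)
  = (178/2.5) / (605/5)
  = 71.2 / 121 = 0.5884

F = 0.588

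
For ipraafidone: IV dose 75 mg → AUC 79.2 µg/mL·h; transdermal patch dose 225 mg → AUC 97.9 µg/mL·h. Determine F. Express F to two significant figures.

F = (AUC_ev / D_ev) / (AUC_iv / D_iv)
  = (97.9/225) / (79.2/75)
  = 0.435111 / 1.056 = 0.4120

F = 0.41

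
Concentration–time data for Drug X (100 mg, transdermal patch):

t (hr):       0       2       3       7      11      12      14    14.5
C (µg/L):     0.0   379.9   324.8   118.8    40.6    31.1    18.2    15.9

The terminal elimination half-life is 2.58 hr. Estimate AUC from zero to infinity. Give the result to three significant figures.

Trapezoidal AUC_0→14.5:
  [0→2]: (0.0+379.9)/2 × 2 = 379.9
  [2→3]: (379.9+324.8)/2 × 1 = 352.35
  [3→7]: (324.8+118.8)/2 × 4 = 887.2
  [7→11]: (118.8+40.6)/2 × 4 = 318.8
  [11→12]: (40.6+31.1)/2 × 1 = 35.85
  [12→14]: (31.1+18.2)/2 × 2 = 49.3
  [14→14.5]: (18.2+15.9)/2 × 0.5 = 8.525
  Sum = 2031.925 µg/L·hr
k_e = ln2 / t½ = 0.693147 / 2.58 = 0.2687 hr^-1
Extrapolated tail: C_last / k_e = 15.9 / 0.2687 = 59.174
AUC_0→∞ = 2031.925 + 59.174 = 2091.099 µg/L·hr

AUC = 2090 µg/L·hr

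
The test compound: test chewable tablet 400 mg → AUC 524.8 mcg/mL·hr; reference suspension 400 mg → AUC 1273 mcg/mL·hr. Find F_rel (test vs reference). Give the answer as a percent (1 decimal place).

F_rel = 41.2%

F_rel = (AUC_test/D_test) / (AUC_ref/D_ref)
      = (524.8/400) / (1273/400)
      = 1.312 / 3.1825 = 0.4123 = 41.23%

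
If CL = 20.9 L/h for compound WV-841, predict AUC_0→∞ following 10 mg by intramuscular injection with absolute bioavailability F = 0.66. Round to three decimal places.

AUC_0→∞ = F × Dose / CL
        = 0.66 × 10 / 20.9 = 0.315789 mg/L·h

AUC = 0.316 mg/L·h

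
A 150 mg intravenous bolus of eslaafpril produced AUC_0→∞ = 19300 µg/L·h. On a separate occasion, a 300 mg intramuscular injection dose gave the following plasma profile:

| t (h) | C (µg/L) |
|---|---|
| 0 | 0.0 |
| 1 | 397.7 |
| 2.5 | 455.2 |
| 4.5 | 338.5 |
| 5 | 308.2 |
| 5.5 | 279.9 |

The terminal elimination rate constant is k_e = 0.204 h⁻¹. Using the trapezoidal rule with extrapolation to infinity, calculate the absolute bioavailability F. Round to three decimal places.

Trapezoidal AUC_0→5.5 (intramuscular injection):
  [0→1]: (0.0+397.7)/2 × 1 = 198.85
  [1→2.5]: (397.7+455.2)/2 × 1.5 = 639.675
  [2.5→4.5]: (455.2+338.5)/2 × 2 = 793.7
  [4.5→5]: (338.5+308.2)/2 × 0.5 = 161.675
  [5→5.5]: (308.2+279.9)/2 × 0.5 = 147.025
  Sum = 1940.925 µg/L·h
Tail: C_last/k_e = 279.9/0.204 = 1372.059
AUC_0→∞ (intramuscular injection) = 1940.925 + 1372.059 = 3312.984 µg/L·h
F = (AUC_ev/D_ev)/(AUC_iv/D_iv) = (3312.984/300)/(19300/150) = 11.04328/128.667 = 0.0858

F = 0.086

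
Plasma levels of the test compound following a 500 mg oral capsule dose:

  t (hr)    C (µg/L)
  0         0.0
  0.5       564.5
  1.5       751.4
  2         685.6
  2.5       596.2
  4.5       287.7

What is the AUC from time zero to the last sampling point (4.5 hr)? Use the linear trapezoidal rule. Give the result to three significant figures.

Trapezoidal AUC_0→4.5:
  [0→0.5]: (0.0+564.5)/2 × 0.5 = 141.125
  [0.5→1.5]: (564.5+751.4)/2 × 1 = 657.95
  [1.5→2]: (751.4+685.6)/2 × 0.5 = 359.25
  [2→2.5]: (685.6+596.2)/2 × 0.5 = 320.45
  [2.5→4.5]: (596.2+287.7)/2 × 2 = 883.9
  Sum = 2362.675 µg/L·hr

AUC = 2360 µg/L·hr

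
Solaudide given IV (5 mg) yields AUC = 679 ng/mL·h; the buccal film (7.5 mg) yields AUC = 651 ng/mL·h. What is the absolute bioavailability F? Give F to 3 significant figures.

F = 0.639

F = (AUC_ev / D_ev) / (AUC_iv / D_iv)
  = (651/7.5) / (679/5)
  = 86.8 / 135.8 = 0.6392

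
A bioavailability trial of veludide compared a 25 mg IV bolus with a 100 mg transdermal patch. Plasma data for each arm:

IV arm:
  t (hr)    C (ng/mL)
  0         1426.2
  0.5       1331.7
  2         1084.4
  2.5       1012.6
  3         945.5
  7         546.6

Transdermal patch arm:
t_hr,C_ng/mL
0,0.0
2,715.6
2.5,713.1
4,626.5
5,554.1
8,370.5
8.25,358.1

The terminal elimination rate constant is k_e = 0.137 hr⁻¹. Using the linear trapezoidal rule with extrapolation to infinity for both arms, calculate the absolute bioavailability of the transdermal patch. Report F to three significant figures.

F = 0.161

Trapezoidal AUC_0→7 (IV):
  [0→0.5]: (1426.2+1331.7)/2 × 0.5 = 689.475
  [0.5→2]: (1331.7+1084.4)/2 × 1.5 = 1812.075
  [2→2.5]: (1084.4+1012.6)/2 × 0.5 = 524.25
  [2.5→3]: (1012.6+945.5)/2 × 0.5 = 489.525
  [3→7]: (945.5+546.6)/2 × 4 = 2984.2
  Sum = 6499.525 ng/mL·hr
IV tail: 546.6/0.137 = 3989.781; AUC_iv,0→∞ = 6499.525 + 3989.781 = 10489.306 ng/mL·hr
Trapezoidal AUC_0→8.25 (transdermal patch):
  [0→2]: (0.0+715.6)/2 × 2 = 715.6
  [2→2.5]: (715.6+713.1)/2 × 0.5 = 357.175
  [2.5→4]: (713.1+626.5)/2 × 1.5 = 1004.7
  [4→5]: (626.5+554.1)/2 × 1 = 590.3
  [5→8]: (554.1+370.5)/2 × 3 = 1386.9
  [8→8.25]: (370.5+358.1)/2 × 0.25 = 91.075
  Sum = 4145.75 ng/mL·hr
transdermal patch tail: 358.1/0.137 = 2613.869; AUC_ev,0→∞ = 4145.75 + 2613.869 = 6759.619 ng/mL·hr
F = (AUC_ev/D_ev)/(AUC_iv/D_iv) = (6759.619/100)/(10489.306/25) = 67.59619/419.57224 = 0.1611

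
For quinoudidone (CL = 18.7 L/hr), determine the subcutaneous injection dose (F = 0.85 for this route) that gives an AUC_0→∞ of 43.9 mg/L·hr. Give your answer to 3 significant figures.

Dose = CL × AUC_0→∞ / F
     = 18.7 × 43.9 / 0.85 = 965.8 mg

Dose = 966 mg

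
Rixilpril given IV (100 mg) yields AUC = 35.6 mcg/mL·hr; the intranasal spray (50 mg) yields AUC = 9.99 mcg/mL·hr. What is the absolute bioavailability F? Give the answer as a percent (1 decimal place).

F = (AUC_ev / D_ev) / (AUC_iv / D_iv)
  = (9.99/50) / (35.6/100)
  = 0.1998 / 0.356 = 0.5612
  = 56.12%

F = 56.1%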